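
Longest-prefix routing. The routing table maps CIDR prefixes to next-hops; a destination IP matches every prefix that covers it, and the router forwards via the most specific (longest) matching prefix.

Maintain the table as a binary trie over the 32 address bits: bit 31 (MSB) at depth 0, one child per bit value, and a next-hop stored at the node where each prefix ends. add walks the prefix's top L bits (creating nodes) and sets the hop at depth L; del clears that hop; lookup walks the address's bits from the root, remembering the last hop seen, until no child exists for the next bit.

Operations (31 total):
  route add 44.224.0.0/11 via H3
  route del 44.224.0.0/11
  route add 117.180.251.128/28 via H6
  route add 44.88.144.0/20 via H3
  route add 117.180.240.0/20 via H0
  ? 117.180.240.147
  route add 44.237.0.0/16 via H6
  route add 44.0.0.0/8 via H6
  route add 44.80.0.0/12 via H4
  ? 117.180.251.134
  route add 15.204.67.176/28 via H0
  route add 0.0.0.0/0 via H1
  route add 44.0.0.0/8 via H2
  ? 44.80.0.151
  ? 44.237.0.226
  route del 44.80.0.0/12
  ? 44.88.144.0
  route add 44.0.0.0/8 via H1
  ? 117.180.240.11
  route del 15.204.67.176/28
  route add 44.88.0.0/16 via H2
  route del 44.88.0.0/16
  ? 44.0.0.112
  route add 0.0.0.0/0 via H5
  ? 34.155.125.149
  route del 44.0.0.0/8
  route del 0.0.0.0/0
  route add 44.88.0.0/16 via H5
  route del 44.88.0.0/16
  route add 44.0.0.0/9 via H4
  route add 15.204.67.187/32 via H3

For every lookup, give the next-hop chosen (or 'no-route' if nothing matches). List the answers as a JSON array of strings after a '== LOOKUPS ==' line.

Trace:
  + 44.224.0.0/11 (H3) depth=11
  - 44.224.0.0/11 clear@11
  + 117.180.251.128/28 (H6) depth=28
  + 44.88.144.0/20 (H3) depth=20
  + 117.180.240.0/20 (H0) depth=20
  Q 117.180.240.147: descend 01110101101101001111 ; hops seen [H0] ; pick H0
  + 44.237.0.0/16 (H6) depth=16
  + 44.0.0.0/8 (H6) depth=8
  + 44.80.0.0/12 (H4) depth=12
  Q 117.180.251.134: descend 0111010110110100111110111000 ; hops seen [H0,H6] ; pick H6
  + 15.204.67.176/28 (H0) depth=28
  + 0.0.0.0/0 (H1) depth=0
  + 44.0.0.0/8 (H2) depth=8
  Q 44.80.0.151: descend 001011000101 ; hops seen [H1,H2,H4] ; pick H4
  Q 44.237.0.226: descend 0010110011101101 ; hops seen [H1,H2,H6] ; pick H6
  - 44.80.0.0/12 clear@12
  Q 44.88.144.0: descend 00101100010110001001 ; hops seen [H1,H2,H3] ; pick H3
  + 44.0.0.0/8 (H1) depth=8
  Q 117.180.240.11: descend 01110101101101001111 ; hops seen [H1,H0] ; pick H0
  - 15.204.67.176/28 clear@28
  + 44.88.0.0/16 (H2) depth=16
  - 44.88.0.0/16 clear@16
  Q 44.0.0.112: descend 001011000 ; hops seen [H1,H1] ; pick H1
  + 0.0.0.0/0 (H5) depth=0
  Q 34.155.125.149: descend 0010 ; hops seen [H5] ; pick H5
  - 44.0.0.0/8 clear@8
  - 0.0.0.0/0 clear@0
  + 44.88.0.0/16 (H5) depth=16
  - 44.88.0.0/16 clear@16
  + 44.0.0.0/9 (H4) depth=9
  + 15.204.67.187/32 (H3) depth=32

== LOOKUPS ==
["H0","H6","H4","H6","H3","H0","H1","H5"]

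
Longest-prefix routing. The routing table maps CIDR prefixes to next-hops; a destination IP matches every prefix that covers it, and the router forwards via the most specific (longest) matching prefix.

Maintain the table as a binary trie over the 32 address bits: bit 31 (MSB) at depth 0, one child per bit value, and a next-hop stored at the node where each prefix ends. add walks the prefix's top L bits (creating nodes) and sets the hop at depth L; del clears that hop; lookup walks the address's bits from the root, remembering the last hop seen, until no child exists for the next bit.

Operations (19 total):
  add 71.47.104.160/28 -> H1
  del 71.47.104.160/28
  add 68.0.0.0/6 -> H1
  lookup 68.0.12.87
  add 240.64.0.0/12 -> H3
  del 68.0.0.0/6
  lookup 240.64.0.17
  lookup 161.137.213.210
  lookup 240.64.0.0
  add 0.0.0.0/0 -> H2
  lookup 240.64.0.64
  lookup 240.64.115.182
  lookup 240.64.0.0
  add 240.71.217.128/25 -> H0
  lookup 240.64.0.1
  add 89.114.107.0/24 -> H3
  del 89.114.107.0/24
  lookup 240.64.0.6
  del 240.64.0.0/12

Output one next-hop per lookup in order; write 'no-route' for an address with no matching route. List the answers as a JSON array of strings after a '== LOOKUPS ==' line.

Apply in order:
  + 71.47.104.160/28 (H1) depth=28
  - 71.47.104.160/28 clear@28
  + 68.0.0.0/6 (H1) depth=6
  lookup 68.0.12.87: bits 010001 walk d0:-→d1:-→d2:-→d3:-→d4:-→d5:-→d6:H1 -> H1
  + 240.64.0.0/12 (H3) depth=12
  - 68.0.0.0/6 clear@6
  lookup 240.64.0.17: bits 111100000100 walk d0:-→d1:-→d2:-→d3:-→d4:-→d5:-→d6:-→d7:-→d8:-→d9:-→d10:-→d11:-→d12:H3 -> H3
  lookup 161.137.213.210: bits 1 walk d0:-→d1:- -> no-route
  lookup 240.64.0.0: bits 111100000100 walk d0:-→d1:-→d2:-→d3:-→d4:-→d5:-→d6:-→d7:-→d8:-→d9:-→d10:-→d11:-→d12:H3 -> H3
  + 0.0.0.0/0 (H2) depth=0
  lookup 240.64.0.64: bits 111100000100 walk d0:H2→d1:-→d2:-→d3:-→d4:-→d5:-→d6:-→d7:-→d8:-→d9:-→d10:-→d11:-→d12:H3 -> H3
  lookup 240.64.115.182: bits 111100000100 walk d0:H2→d1:-→d2:-→d3:-→d4:-→d5:-→d6:-→d7:-→d8:-→d9:-→d10:-→d11:-→d12:H3 -> H3
  lookup 240.64.0.0: bits 111100000100 walk d0:H2→d1:-→d2:-→d3:-→d4:-→d5:-→d6:-→d7:-→d8:-→d9:-→d10:-→d11:-→d12:H3 -> H3
  + 240.71.217.128/25 (H0) depth=25
  lookup 240.64.0.1: bits 1111000001000 walk d0:H2→d1:-→d2:-→d3:-→d4:-→d5:-→d6:-→d7:-→d8:-→d9:-→d10:-→d11:-→d12:H3→d13:- -> H3
  + 89.114.107.0/24 (H3) depth=24
  - 89.114.107.0/24 clear@24
  lookup 240.64.0.6: bits 1111000001000 walk d0:H2→d1:-→d2:-→d3:-→d4:-→d5:-→d6:-→d7:-→d8:-→d9:-→d10:-→d11:-→d12:H3→d13:- -> H3
  - 240.64.0.0/12 clear@12

== LOOKUPS ==
["H1","H3","no-route","H3","H3","H3","H3","H3","H3"]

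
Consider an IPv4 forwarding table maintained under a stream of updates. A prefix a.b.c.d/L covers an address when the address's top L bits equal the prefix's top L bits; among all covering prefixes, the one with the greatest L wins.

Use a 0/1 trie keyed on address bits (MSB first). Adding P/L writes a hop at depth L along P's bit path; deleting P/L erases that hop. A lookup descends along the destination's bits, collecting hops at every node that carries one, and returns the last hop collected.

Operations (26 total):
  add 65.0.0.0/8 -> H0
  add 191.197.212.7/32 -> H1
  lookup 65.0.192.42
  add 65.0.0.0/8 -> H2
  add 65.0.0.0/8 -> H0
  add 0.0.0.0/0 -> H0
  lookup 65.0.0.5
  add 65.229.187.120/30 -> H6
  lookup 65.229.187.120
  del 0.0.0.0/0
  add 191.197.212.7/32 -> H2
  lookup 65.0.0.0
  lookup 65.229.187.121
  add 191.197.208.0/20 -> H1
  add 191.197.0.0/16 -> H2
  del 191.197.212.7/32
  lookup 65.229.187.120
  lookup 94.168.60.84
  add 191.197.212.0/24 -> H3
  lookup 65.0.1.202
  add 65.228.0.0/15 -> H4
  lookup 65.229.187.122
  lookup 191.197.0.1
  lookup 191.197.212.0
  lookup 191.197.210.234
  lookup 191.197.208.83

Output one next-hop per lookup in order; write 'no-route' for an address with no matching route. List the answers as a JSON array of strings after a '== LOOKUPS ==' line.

Trace:
  + 65.0.0.0/8 (H0) depth=8
  + 191.197.212.7/32 (H1) depth=32
  ? 65.0.192.42  path d0:-→d1:-→d2:-→d3:-→d4:-→d5:-→d6:-→d7:-→d8:H0  best=H0
  + 65.0.0.0/8 (H2) depth=8
  + 65.0.0.0/8 (H0) depth=8
  + 0.0.0.0/0 (H0) depth=0
  ? 65.0.0.5  path d0:H0→d1:-→d2:-→d3:-→d4:-→d5:-→d6:-→d7:-→d8:H0  best=H0
  + 65.229.187.120/30 (H6) depth=30
  ? 65.229.187.120  path d0:H0→d1:-→d2:-→d3:-→d4:-→d5:-→d6:-→d7:-→d8:H0→d9:-→d10:-→d11:-→d12:-→d13:-→d14:-→d15:-→d16:-→d17:-→d18:-→d19:-→d20:-→d21:-→d22:-→d23:-→d24:-→d25:-→d26:-→d27:-→d28:-→d29:-→d30:H6  best=H6
  del 0.0.0.0/0 (clear depth 0)
  + 191.197.212.7/32 (H2) depth=32
  ? 65.0.0.0  path d0:-→d1:-→d2:-→d3:-→d4:-→d5:-→d6:-→d7:-→d8:H0  best=H0
  ? 65.229.187.121  path d0:-→d1:-→d2:-→d3:-→d4:-→d5:-→d6:-→d7:-→d8:H0→d9:-→d10:-→d11:-→d12:-→d13:-→d14:-→d15:-→d16:-→d17:-→d18:-→d19:-→d20:-→d21:-→d22:-→d23:-→d24:-→d25:-→d26:-→d27:-→d28:-→d29:-→d30:H6  best=H6
  + 191.197.208.0/20 (H1) depth=20
  + 191.197.0.0/16 (H2) depth=16
  del 191.197.212.7/32 (clear depth 32)
  ? 65.229.187.120  path d0:-→d1:-→d2:-→d3:-→d4:-→d5:-→d6:-→d7:-→d8:H0→d9:-→d10:-→d11:-→d12:-→d13:-→d14:-→d15:-→d16:-→d17:-→d18:-→d19:-→d20:-→d21:-→d22:-→d23:-→d24:-→d25:-→d26:-→d27:-→d28:-→d29:-→d30:H6  best=H6
  ? 94.168.60.84  path d0:-→d1:-→d2:-→d3:-  best=no-route
  + 191.197.212.0/24 (H3) depth=24
  ? 65.0.1.202  path d0:-→d1:-→d2:-→d3:-→d4:-→d5:-→d6:-→d7:-→d8:H0  best=H0
  + 65.228.0.0/15 (H4) depth=15
  ? 65.229.187.122  path d0:-→d1:-→d2:-→d3:-→d4:-→d5:-→d6:-→d7:-→d8:H0→d9:-→d10:-→d11:-→d12:-→d13:-→d14:-→d15:H4→d16:-→d17:-→d18:-→d19:-→d20:-→d21:-→d22:-→d23:-→d24:-→d25:-→d26:-→d27:-→d28:-→d29:-→d30:H6  best=H6
  ? 191.197.0.1  path d0:-→d1:-→d2:-→d3:-→d4:-→d5:-→d6:-→d7:-→d8:-→d9:-→d10:-→d11:-→d12:-→d13:-→d14:-→d15:-→d16:H2  best=H2
  ? 191.197.212.0  path d0:-→d1:-→d2:-→d3:-→d4:-→d5:-→d6:-→d7:-→d8:-→d9:-→d10:-→d11:-→d12:-→d13:-→d14:-→d15:-→d16:H2→d17:-→d18:-→d19:-→d20:H1→d21:-→d22:-→d23:-→d24:H3→d25:-→d26:-→d27:-→d28:-→d29:-  best=H3
  ? 191.197.210.234  path d0:-→d1:-→d2:-→d3:-→d4:-→d5:-→d6:-→d7:-→d8:-→d9:-→d10:-→d11:-→d12:-→d13:-→d14:-→d15:-→d16:H2→d17:-→d18:-→d19:-→d20:H1→d21:-  best=H1
  ? 191.197.208.83  path d0:-→d1:-→d2:-→d3:-→d4:-→d5:-→d6:-→d7:-→d8:-→d9:-→d10:-→d11:-→d12:-→d13:-→d14:-→d15:-→d16:H2→d17:-→d18:-→d19:-→d20:H1→d21:-  best=H1

== LOOKUPS ==
["H0","H0","H6","H0","H6","H6","no-route","H0","H6","H2","H3","H1","H1"]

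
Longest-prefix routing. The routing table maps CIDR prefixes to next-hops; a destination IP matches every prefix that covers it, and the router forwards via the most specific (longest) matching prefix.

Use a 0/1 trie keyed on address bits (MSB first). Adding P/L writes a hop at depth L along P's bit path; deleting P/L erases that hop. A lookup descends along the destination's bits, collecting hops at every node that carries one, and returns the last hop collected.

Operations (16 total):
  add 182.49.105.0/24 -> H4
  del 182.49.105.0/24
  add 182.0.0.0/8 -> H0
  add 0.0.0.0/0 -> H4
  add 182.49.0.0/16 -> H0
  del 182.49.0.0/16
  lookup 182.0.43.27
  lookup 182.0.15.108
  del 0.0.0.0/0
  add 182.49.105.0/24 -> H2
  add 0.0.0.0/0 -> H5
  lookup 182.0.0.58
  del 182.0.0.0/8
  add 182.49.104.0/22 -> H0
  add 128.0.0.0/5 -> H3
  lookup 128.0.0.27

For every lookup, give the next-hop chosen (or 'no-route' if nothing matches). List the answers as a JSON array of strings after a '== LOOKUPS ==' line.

Apply in order:
  add 182.49.105.0/24 -> H4 at depth 24
  del 182.49.105.0/24 (clear depth 24)
  add 182.0.0.0/8 -> H0 at depth 8
  add 0.0.0.0/0 -> H4 at depth 0
  add 182.49.0.0/16 -> H0 at depth 16
  del 182.49.0.0/16 (clear depth 16)
  Q 182.0.43.27: descend 1011011000 ; hops seen [H4,H0] ; pick H0
  Q 182.0.15.108: descend 1011011000 ; hops seen [H4,H0] ; pick H0
  del 0.0.0.0/0 (clear depth 0)
  add 182.49.105.0/24 -> H2 at depth 24
  add 0.0.0.0/0 -> H5 at depth 0
  Q 182.0.0.58: descend 1011011000 ; hops seen [H5,H0] ; pick H0
  del 182.0.0.0/8 (clear depth 8)
  add 182.49.104.0/22 -> H0 at depth 22
  add 128.0.0.0/5 -> H3 at depth 5
  Q 128.0.0.27: descend 10000 ; hops seen [H5,H3] ; pick H3

== LOOKUPS ==
["H0","H0","H0","H3"]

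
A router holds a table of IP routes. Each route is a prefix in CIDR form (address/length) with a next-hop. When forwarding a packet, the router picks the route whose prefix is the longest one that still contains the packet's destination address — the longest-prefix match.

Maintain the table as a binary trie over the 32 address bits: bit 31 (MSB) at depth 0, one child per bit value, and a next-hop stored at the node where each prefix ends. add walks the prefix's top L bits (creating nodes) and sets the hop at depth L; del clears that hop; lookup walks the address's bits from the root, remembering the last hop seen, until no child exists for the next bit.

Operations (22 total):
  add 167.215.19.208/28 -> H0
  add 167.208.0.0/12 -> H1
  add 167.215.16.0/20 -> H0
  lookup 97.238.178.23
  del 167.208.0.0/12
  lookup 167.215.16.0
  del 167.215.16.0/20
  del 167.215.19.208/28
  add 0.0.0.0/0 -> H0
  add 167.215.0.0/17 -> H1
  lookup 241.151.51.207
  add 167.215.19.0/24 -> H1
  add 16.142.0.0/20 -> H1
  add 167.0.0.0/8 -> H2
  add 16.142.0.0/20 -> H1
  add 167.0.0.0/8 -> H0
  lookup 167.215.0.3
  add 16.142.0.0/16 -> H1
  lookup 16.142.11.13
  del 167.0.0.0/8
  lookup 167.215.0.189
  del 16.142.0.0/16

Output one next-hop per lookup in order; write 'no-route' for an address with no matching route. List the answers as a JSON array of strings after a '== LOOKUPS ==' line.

Apply in order:
  add 167.215.19.208/28 -> H0 at depth 28
  add 167.208.0.0/12 -> H1 at depth 12
  add 167.215.16.0/20 -> H0 at depth 20
  lookup 97.238.178.23: bits ε walk d0:- -> no-route
  - 167.208.0.0/12 clear@12
  lookup 167.215.16.0: bits 1010011111010111000100 walk d0:-→d1:-→d2:-→d3:-→d4:-→d5:-→d6:-→d7:-→d8:-→d9:-→d10:-→d11:-→d12:-→d13:-→d14:-→d15:-→d16:-→d17:-→d18:-→d19:-→d20:H0→d21:-→d22:- -> H0
  - 167.215.16.0/20 clear@20
  - 167.215.19.208/28 clear@28
  add 0.0.0.0/0 -> H0 at depth 0
  add 167.215.0.0/17 -> H1 at depth 17
  lookup 241.151.51.207: bits 1 walk d0:H0→d1:- -> H0
  add 167.215.19.0/24 -> H1 at depth 24
  add 16.142.0.0/20 -> H1 at depth 20
  add 167.0.0.0/8 -> H2 at depth 8
  add 16.142.0.0/20 -> H1 at depth 20
  add 167.0.0.0/8 -> H0 at depth 8
  lookup 167.215.0.3: bits 1010011111010111000 walk d0:H0→d1:-→d2:-→d3:-→d4:-→d5:-→d6:-→d7:-→d8:H0→d9:-→d10:-→d11:-→d12:-→d13:-→d14:-→d15:-→d16:-→d17:H1→d18:-→d19:- -> H1
  add 16.142.0.0/16 -> H1 at depth 16
  lookup 16.142.11.13: bits 00010000100011100000 walk d0:H0→d1:-→d2:-→d3:-→d4:-→d5:-→d6:-→d7:-→d8:-→d9:-→d10:-→d11:-→d12:-→d13:-→d14:-→d15:-→d16:H1→d17:-→d18:-→d19:-→d20:H1 -> H1
  - 167.0.0.0/8 clear@8
  lookup 167.215.0.189: bits 1010011111010111000 walk d0:H0→d1:-→d2:-→d3:-→d4:-→d5:-→d6:-→d7:-→d8:-→d9:-→d10:-→d11:-→d12:-→d13:-→d14:-→d15:-→d16:-→d17:H1→d18:-→d19:- -> H1
  - 16.142.0.0/16 clear@16

== LOOKUPS ==
["no-route","H0","H0","H1","H1","H1"]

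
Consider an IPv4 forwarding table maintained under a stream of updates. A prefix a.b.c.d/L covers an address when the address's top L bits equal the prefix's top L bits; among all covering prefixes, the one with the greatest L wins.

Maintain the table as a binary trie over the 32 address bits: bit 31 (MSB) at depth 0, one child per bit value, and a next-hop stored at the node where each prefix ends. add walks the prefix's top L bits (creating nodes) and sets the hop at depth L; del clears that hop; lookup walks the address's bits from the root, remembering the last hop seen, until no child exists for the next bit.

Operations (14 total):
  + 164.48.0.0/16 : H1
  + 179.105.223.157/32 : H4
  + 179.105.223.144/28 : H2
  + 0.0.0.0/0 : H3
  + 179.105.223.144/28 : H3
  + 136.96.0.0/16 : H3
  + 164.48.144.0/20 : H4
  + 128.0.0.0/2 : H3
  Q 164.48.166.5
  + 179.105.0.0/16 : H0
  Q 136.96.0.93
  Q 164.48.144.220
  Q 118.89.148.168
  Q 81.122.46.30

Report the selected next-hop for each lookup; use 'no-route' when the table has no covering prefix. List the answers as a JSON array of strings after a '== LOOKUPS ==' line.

Process each operation:
  add 164.48.0.0/16 -> H1 at depth 16
  add 179.105.223.157/32 -> H4 at depth 32
  add 179.105.223.144/28 -> H2 at depth 28
  add 0.0.0.0/0 -> H3 at depth 0
  add 179.105.223.144/28 -> H3 at depth 28
  add 136.96.0.0/16 -> H3 at depth 16
  add 164.48.144.0/20 -> H4 at depth 20
  add 128.0.0.0/2 -> H3 at depth 2
  Q 164.48.166.5: descend 101001000011000010 ; hops seen [H3,H3,H1] ; pick H1
  add 179.105.0.0/16 -> H0 at depth 16
  Q 136.96.0.93: descend 1000100001100000 ; hops seen [H3,H3,H3] ; pick H3
  Q 164.48.144.220: descend 10100100001100001001 ; hops seen [H3,H3,H1,H4] ; pick H4
  Q 118.89.148.168: descend ε ; hops seen [H3] ; pick H3
  Q 81.122.46.30: descend ε ; hops seen [H3] ; pick H3

== LOOKUPS ==
["H1","H3","H4","H3","H3"]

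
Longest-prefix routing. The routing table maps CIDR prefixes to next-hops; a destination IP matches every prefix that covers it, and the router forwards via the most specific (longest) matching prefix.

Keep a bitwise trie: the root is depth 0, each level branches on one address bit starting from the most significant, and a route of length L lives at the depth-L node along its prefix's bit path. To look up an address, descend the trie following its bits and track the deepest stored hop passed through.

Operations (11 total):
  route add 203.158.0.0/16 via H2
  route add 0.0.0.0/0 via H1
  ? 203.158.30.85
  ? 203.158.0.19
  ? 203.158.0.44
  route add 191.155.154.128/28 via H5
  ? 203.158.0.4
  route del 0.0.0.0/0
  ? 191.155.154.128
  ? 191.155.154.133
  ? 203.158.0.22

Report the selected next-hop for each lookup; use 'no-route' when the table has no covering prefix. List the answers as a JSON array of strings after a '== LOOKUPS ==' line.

Trace:
  + 203.158.0.0/16 (H2) depth=16
  + 0.0.0.0/0 (H1) depth=0
  lookup 203.158.30.85: bits 1100101110011110 walk d0:H1→d1:-→d2:-→d3:-→d4:-→d5:-→d6:-→d7:-→d8:-→d9:-→d10:-→d11:-→d12:-→d13:-→d14:-→d15:-→d16:H2 -> H2
  lookup 203.158.0.19: bits 1100101110011110 walk d0:H1→d1:-→d2:-→d3:-→d4:-→d5:-→d6:-→d7:-→d8:-→d9:-→d10:-→d11:-→d12:-→d13:-→d14:-→d15:-→d16:H2 -> H2
  lookup 203.158.0.44: bits 1100101110011110 walk d0:H1→d1:-→d2:-→d3:-→d4:-→d5:-→d6:-→d7:-→d8:-→d9:-→d10:-→d11:-→d12:-→d13:-→d14:-→d15:-→d16:H2 -> H2
  + 191.155.154.128/28 (H5) depth=28
  lookup 203.158.0.4: bits 1100101110011110 walk d0:H1→d1:-→d2:-→d3:-→d4:-→d5:-→d6:-→d7:-→d8:-→d9:-→d10:-→d11:-→d12:-→d13:-→d14:-→d15:-→d16:H2 -> H2
  del 0.0.0.0/0 (clear depth 0)
  lookup 191.155.154.128: bits 1011111110011011100110101000 walk d0:-→d1:-→d2:-→d3:-→d4:-→d5:-→d6:-→d7:-→d8:-→d9:-→d10:-→d11:-→d12:-→d13:-→d14:-→d15:-→d16:-→d17:-→d18:-→d19:-→d20:-→d21:-→d22:-→d23:-→d24:-→d25:-→d26:-→d27:-→d28:H5 -> H5
  lookup 191.155.154.133: bits 1011111110011011100110101000 walk d0:-→d1:-→d2:-→d3:-→d4:-→d5:-→d6:-→d7:-→d8:-→d9:-→d10:-→d11:-→d12:-→d13:-→d14:-→d15:-→d16:-→d17:-→d18:-→d19:-→d20:-→d21:-→d22:-→d23:-→d24:-→d25:-→d26:-→d27:-→d28:H5 -> H5
  lookup 203.158.0.22: bits 1100101110011110 walk d0:-→d1:-→d2:-→d3:-→d4:-→d5:-→d6:-→d7:-→d8:-→d9:-→d10:-→d11:-→d12:-→d13:-→d14:-→d15:-→d16:H2 -> H2

== LOOKUPS ==
["H2","H2","H2","H2","H5","H5","H2"]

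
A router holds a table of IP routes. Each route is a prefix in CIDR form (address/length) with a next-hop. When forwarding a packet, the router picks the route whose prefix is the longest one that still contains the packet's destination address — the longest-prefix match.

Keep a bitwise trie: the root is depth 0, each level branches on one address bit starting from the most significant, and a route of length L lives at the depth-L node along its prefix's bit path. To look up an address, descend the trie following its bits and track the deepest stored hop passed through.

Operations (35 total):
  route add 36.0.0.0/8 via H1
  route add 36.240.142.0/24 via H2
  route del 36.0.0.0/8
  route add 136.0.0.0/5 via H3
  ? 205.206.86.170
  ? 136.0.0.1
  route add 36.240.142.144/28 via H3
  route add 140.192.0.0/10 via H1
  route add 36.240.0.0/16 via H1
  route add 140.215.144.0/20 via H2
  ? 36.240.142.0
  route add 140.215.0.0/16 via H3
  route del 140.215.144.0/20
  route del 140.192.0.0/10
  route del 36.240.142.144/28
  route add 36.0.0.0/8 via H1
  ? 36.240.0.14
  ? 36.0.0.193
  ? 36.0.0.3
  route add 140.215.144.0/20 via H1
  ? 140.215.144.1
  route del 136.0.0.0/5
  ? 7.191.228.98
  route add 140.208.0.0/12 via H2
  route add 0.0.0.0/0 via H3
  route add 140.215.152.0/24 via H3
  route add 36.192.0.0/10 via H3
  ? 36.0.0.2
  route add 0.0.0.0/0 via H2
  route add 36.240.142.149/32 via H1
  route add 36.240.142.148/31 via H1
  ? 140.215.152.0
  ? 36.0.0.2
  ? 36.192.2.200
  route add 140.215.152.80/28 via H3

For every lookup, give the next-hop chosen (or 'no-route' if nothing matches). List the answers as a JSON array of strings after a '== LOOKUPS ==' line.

Trace:
  add 36.0.0.0/8 -> H1 at depth 8
  add 36.240.142.0/24 -> H2 at depth 24
  del 36.0.0.0/8 (clear depth 8)
  add 136.0.0.0/5 -> H3 at depth 5
  lookup 205.206.86.170: bits 1 walk d0:-→d1:- -> no-route
  lookup 136.0.0.1: bits 10001 walk d0:-→d1:-→d2:-→d3:-→d4:-→d5:H3 -> H3
  add 36.240.142.144/28 -> H3 at depth 28
  add 140.192.0.0/10 -> H1 at depth 10
  add 36.240.0.0/16 -> H1 at depth 16
  add 140.215.144.0/20 -> H2 at depth 20
  lookup 36.240.142.0: bits 001001001111000010001110 walk d0:-→d1:-→d2:-→d3:-→d4:-→d5:-→d6:-→d7:-→d8:-→d9:-→d10:-→d11:-→d12:-→d13:-→d14:-→d15:-→d16:H1→d17:-→d18:-→d19:-→d20:-→d21:-→d22:-→d23:-→d24:H2 -> H2
  add 140.215.0.0/16 -> H3 at depth 16
  del 140.215.144.0/20 (clear depth 20)
  del 140.192.0.0/10 (clear depth 10)
  del 36.240.142.144/28 (clear depth 28)
  add 36.0.0.0/8 -> H1 at depth 8
  lookup 36.240.0.14: bits 0010010011110000 walk d0:-→d1:-→d2:-→d3:-→d4:-→d5:-→d6:-→d7:-→d8:H1→d9:-→d10:-→d11:-→d12:-→d13:-→d14:-→d15:-→d16:H1 -> H1
  lookup 36.0.0.193: bits 00100100 walk d0:-→d1:-→d2:-→d3:-→d4:-→d5:-→d6:-→d7:-→d8:H1 -> H1
  lookup 36.0.0.3: bits 00100100 walk d0:-→d1:-→d2:-→d3:-→d4:-→d5:-→d6:-→d7:-→d8:H1 -> H1
  add 140.215.144.0/20 -> H1 at depth 20
  lookup 140.215.144.1: bits 10001100110101111001 walk d0:-→d1:-→d2:-→d3:-→d4:-→d5:H3→d6:-→d7:-→d8:-→d9:-→d10:-→d11:-→d12:-→d13:-→d14:-→d15:-→d16:H3→d17:-→d18:-→d19:-→d20:H1 -> H1
  del 136.0.0.0/5 (clear depth 5)
  lookup 7.191.228.98: bits 00 walk d0:-→d1:-→d2:- -> no-route
  add 140.208.0.0/12 -> H2 at depth 12
  add 0.0.0.0/0 -> H3 at depth 0
  add 140.215.152.0/24 -> H3 at depth 24
  add 36.192.0.0/10 -> H3 at depth 10
  lookup 36.0.0.2: bits 00100100 walk d0:H3→d1:-→d2:-→d3:-→d4:-→d5:-→d6:-→d7:-→d8:H1 -> H1
  add 0.0.0.0/0 -> H2 at depth 0
  add 36.240.142.149/32 -> H1 at depth 32
  add 36.240.142.148/31 -> H1 at depth 31
  lookup 140.215.152.0: bits 100011001101011110011000 walk d0:H2→d1:-→d2:-→d3:-→d4:-→d5:-→d6:-→d7:-→d8:-→d9:-→d10:-→d11:-→d12:H2→d13:-→d14:-→d15:-→d16:H3→d17:-→d18:-→d19:-→d20:H1→d21:-→d22:-→d23:-→d24:H3 -> H3
  lookup 36.0.0.2: bits 00100100 walk d0:H2→d1:-→d2:-→d3:-→d4:-→d5:-→d6:-→d7:-→d8:H1 -> H1
  lookup 36.192.2.200: bits 0010010011 walk d0:H2→d1:-→d2:-→d3:-→d4:-→d5:-→d6:-→d7:-→d8:H1→d9:-→d10:H3 -> H3
  add 140.215.152.80/28 -> H3 at depth 28

== LOOKUPS ==
["no-route","H3","H2","H1","H1","H1","H1","no-route","H1","H3","H1","H3"]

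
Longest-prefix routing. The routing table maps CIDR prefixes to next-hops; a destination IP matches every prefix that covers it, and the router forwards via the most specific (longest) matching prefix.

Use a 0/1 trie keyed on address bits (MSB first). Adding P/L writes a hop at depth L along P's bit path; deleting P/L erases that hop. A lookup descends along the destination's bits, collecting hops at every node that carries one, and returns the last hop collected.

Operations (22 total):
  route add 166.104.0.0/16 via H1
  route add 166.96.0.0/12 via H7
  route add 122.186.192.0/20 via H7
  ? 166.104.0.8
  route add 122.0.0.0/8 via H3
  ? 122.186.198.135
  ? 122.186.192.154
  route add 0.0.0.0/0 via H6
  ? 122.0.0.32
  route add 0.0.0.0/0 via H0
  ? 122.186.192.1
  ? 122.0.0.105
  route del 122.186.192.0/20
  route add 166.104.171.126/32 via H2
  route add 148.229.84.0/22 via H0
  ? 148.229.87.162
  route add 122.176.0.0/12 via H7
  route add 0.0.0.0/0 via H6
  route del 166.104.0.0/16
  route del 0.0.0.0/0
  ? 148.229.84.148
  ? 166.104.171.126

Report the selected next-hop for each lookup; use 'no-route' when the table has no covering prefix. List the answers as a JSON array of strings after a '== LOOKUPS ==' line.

Apply in order:
  + 166.104.0.0/16 (H1) depth=16
  + 166.96.0.0/12 (H7) depth=12
  + 122.186.192.0/20 (H7) depth=20
  ? 166.104.0.8  path d0:-→d1:-→d2:-→d3:-→d4:-→d5:-→d6:-→d7:-→d8:-→d9:-→d10:-→d11:-→d12:H7→d13:-→d14:-→d15:-→d16:H1  best=H1
  + 122.0.0.0/8 (H3) depth=8
  ? 122.186.198.135  path d0:-→d1:-→d2:-→d3:-→d4:-→d5:-→d6:-→d7:-→d8:H3→d9:-→d10:-→d11:-→d12:-→d13:-→d14:-→d15:-→d16:-→d17:-→d18:-→d19:-→d20:H7  best=H7
  ? 122.186.192.154  path d0:-→d1:-→d2:-→d3:-→d4:-→d5:-→d6:-→d7:-→d8:H3→d9:-→d10:-→d11:-→d12:-→d13:-→d14:-→d15:-→d16:-→d17:-→d18:-→d19:-→d20:H7  best=H7
  + 0.0.0.0/0 (H6) depth=0
  ? 122.0.0.32  path d0:H6→d1:-→d2:-→d3:-→d4:-→d5:-→d6:-→d7:-→d8:H3  best=H3
  + 0.0.0.0/0 (H0) depth=0
  ? 122.186.192.1  path d0:H0→d1:-→d2:-→d3:-→d4:-→d5:-→d6:-→d7:-→d8:H3→d9:-→d10:-→d11:-→d12:-→d13:-→d14:-→d15:-→d16:-→d17:-→d18:-→d19:-→d20:H7  best=H7
  ? 122.0.0.105  path d0:H0→d1:-→d2:-→d3:-→d4:-→d5:-→d6:-→d7:-→d8:H3  best=H3
  del 122.186.192.0/20 (clear depth 20)
  + 166.104.171.126/32 (H2) depth=32
  + 148.229.84.0/22 (H0) depth=22
  ? 148.229.87.162  path d0:H0→d1:-→d2:-→d3:-→d4:-→d5:-→d6:-→d7:-→d8:-→d9:-→d10:-→d11:-→d12:-→d13:-→d14:-→d15:-→d16:-→d17:-→d18:-→d19:-→d20:-→d21:-→d22:H0  best=H0
  + 122.176.0.0/12 (H7) depth=12
  + 0.0.0.0/0 (H6) depth=0
  del 166.104.0.0/16 (clear depth 16)
  del 0.0.0.0/0 (clear depth 0)
  ? 148.229.84.148  path d0:-→d1:-→d2:-→d3:-→d4:-→d5:-→d6:-→d7:-→d8:-→d9:-→d10:-→d11:-→d12:-→d13:-→d14:-→d15:-→d16:-→d17:-→d18:-→d19:-→d20:-→d21:-→d22:H0  best=H0
  ? 166.104.171.126  path d0:-→d1:-→d2:-→d3:-→d4:-→d5:-→d6:-→d7:-→d8:-→d9:-→d10:-→d11:-→d12:H7→d13:-→d14:-→d15:-→d16:-→d17:-→d18:-→d19:-→d20:-→d21:-→d22:-→d23:-→d24:-→d25:-→d26:-→d27:-→d28:-→d29:-→d30:-→d31:-→d32:H2  best=H2

== LOOKUPS ==
["H1","H7","H7","H3","H7","H3","H0","H0","H2"]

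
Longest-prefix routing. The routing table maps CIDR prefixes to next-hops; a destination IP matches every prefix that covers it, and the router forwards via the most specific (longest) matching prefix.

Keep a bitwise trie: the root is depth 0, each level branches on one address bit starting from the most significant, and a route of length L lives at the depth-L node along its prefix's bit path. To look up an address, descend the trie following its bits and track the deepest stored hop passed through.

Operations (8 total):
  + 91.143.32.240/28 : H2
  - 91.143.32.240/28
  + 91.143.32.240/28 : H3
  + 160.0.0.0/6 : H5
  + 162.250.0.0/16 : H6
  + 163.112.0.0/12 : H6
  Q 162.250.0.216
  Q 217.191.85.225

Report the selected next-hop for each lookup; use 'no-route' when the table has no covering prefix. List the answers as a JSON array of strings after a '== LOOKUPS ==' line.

Trace:
  add 91.143.32.240/28 -> H2 at depth 28
  - 91.143.32.240/28 clear@28
  add 91.143.32.240/28 -> H3 at depth 28
  add 160.0.0.0/6 -> H5 at depth 6
  add 162.250.0.0/16 -> H6 at depth 16
  add 163.112.0.0/12 -> H6 at depth 12
  lookup 162.250.0.216: bits 1010001011111010 walk d0:-→d1:-→d2:-→d3:-→d4:-→d5:-→d6:H5→d7:-→d8:-→d9:-→d10:-→d11:-→d12:-→d13:-→d14:-→d15:-→d16:H6 -> H6
  lookup 217.191.85.225: bits 1 walk d0:-→d1:- -> no-route

== LOOKUPS ==
["H6","no-route"]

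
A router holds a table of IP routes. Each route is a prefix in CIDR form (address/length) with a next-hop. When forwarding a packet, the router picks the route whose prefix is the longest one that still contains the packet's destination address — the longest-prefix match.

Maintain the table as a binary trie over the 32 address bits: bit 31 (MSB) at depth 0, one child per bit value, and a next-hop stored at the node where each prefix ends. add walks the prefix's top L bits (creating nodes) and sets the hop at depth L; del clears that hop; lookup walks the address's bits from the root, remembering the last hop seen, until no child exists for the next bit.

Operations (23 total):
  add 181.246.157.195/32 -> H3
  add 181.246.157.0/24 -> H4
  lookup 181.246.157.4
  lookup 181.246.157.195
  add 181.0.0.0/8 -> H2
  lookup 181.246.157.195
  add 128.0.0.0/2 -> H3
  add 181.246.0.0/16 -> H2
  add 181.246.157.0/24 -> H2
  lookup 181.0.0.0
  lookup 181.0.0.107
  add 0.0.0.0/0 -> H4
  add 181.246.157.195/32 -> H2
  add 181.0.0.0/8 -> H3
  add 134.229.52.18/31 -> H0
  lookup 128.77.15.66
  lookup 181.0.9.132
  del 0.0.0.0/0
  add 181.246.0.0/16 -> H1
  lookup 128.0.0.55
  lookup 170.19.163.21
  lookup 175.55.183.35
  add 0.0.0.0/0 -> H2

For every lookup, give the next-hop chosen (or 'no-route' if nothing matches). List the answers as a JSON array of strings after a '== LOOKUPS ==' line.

Trace:
  add 181.246.157.195/32 -> H3 at depth 32
  add 181.246.157.0/24 -> H4 at depth 24
  lookup 181.246.157.4: bits 101101011111011010011101 walk d0:-→d1:-→d2:-→d3:-→d4:-→d5:-→d6:-→d7:-→d8:-→d9:-→d10:-→d11:-→d12:-→d13:-→d14:-→d15:-→d16:-→d17:-→d18:-→d19:-→d20:-→d21:-→d22:-→d23:-→d24:H4 -> H4
  lookup 181.246.157.195: bits 10110101111101101001110111000011 walk d0:-→d1:-→d2:-→d3:-→d4:-→d5:-→d6:-→d7:-→d8:-→d9:-→d10:-→d11:-→d12:-→d13:-→d14:-→d15:-→d16:-→d17:-→d18:-→d19:-→d20:-→d21:-→d22:-→d23:-→d24:H4→d25:-→d26:-→d27:-→d28:-→d29:-→d30:-→d31:-→d32:H3 -> H3
  add 181.0.0.0/8 -> H2 at depth 8
  lookup 181.246.157.195: bits 10110101111101101001110111000011 walk d0:-→d1:-→d2:-→d3:-→d4:-→d5:-→d6:-→d7:-→d8:H2→d9:-→d10:-→d11:-→d12:-→d13:-→d14:-→d15:-→d16:-→d17:-→d18:-→d19:-→d20:-→d21:-→d22:-→d23:-→d24:H4→d25:-→d26:-→d27:-→d28:-→d29:-→d30:-→d31:-→d32:H3 -> H3
  add 128.0.0.0/2 -> H3 at depth 2
  add 181.246.0.0/16 -> H2 at depth 16
  add 181.246.157.0/24 -> H2 at depth 24
  lookup 181.0.0.0: bits 10110101 walk d0:-→d1:-→d2:H3→d3:-→d4:-→d5:-→d6:-→d7:-→d8:H2 -> H2
  lookup 181.0.0.107: bits 10110101 walk d0:-→d1:-→d2:H3→d3:-→d4:-→d5:-→d6:-→d7:-→d8:H2 -> H2
  add 0.0.0.0/0 -> H4 at depth 0
  add 181.246.157.195/32 -> H2 at depth 32
  add 181.0.0.0/8 -> H3 at depth 8
  add 134.229.52.18/31 -> H0 at depth 31
  lookup 128.77.15.66: bits 10000 walk d0:H4→d1:-→d2:H3→d3:-→d4:-→d5:- -> H3
  lookup 181.0.9.132: bits 10110101 walk d0:H4→d1:-→d2:H3→d3:-→d4:-→d5:-→d6:-→d7:-→d8:H3 -> H3
  del 0.0.0.0/0 (clear depth 0)
  add 181.246.0.0/16 -> H1 at depth 16
  lookup 128.0.0.55: bits 10000 walk d0:-→d1:-→d2:H3→d3:-→d4:-→d5:- -> H3
  lookup 170.19.163.21: bits 101 walk d0:-→d1:-→d2:H3→d3:- -> H3
  lookup 175.55.183.35: bits 101 walk d0:-→d1:-→d2:H3→d3:- -> H3
  add 0.0.0.0/0 -> H2 at depth 0

== LOOKUPS ==
["H4","H3","H3","H2","H2","H3","H3","H3","H3","H3"]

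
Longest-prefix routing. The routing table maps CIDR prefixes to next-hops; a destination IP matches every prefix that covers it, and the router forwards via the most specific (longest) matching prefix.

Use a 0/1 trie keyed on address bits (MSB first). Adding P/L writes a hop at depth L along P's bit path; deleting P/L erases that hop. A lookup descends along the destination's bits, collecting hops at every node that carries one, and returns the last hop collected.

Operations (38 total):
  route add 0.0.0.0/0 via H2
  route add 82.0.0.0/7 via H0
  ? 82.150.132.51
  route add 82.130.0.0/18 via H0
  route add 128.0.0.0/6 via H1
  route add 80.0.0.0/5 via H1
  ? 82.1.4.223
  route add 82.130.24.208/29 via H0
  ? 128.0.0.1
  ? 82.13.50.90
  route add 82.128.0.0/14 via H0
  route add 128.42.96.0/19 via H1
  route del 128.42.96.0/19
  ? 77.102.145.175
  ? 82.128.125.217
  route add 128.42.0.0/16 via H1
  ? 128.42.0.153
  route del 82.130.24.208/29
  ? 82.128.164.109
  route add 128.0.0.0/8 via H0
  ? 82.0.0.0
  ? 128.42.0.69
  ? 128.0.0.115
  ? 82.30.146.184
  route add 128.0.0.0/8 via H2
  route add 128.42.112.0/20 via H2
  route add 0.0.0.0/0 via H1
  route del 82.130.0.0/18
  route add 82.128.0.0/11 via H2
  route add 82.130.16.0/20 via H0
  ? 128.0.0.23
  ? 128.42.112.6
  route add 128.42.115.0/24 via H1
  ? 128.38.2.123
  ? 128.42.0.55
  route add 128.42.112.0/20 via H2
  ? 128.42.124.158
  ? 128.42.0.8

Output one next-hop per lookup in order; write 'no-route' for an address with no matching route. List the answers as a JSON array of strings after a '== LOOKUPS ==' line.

Trace:
  add 0.0.0.0/0 -> H2 at depth 0
  add 82.0.0.0/7 -> H0 at depth 7
  Q 82.150.132.51: descend 0101001 ; hops seen [H2,H0] ; pick H0
  add 82.130.0.0/18 -> H0 at depth 18
  add 128.0.0.0/6 -> H1 at depth 6
  add 80.0.0.0/5 -> H1 at depth 5
  Q 82.1.4.223: descend 01010010 ; hops seen [H2,H1,H0] ; pick H0
  add 82.130.24.208/29 -> H0 at depth 29
  Q 128.0.0.1: descend 100000 ; hops seen [H2,H1] ; pick H1
  Q 82.13.50.90: descend 01010010 ; hops seen [H2,H1,H0] ; pick H0
  add 82.128.0.0/14 -> H0 at depth 14
  add 128.42.96.0/19 -> H1 at depth 19
  - 128.42.96.0/19 clear@19
  Q 77.102.145.175: descend 010 ; hops seen [H2] ; pick H2
  Q 82.128.125.217: descend 01010010100000 ; hops seen [H2,H1,H0,H0] ; pick H0
  add 128.42.0.0/16 -> H1 at depth 16
  Q 128.42.0.153: descend 10000000001010100 ; hops seen [H2,H1,H1] ; pick H1
  - 82.130.24.208/29 clear@29
  Q 82.128.164.109: descend 01010010100000 ; hops seen [H2,H1,H0,H0] ; pick H0
  add 128.0.0.0/8 -> H0 at depth 8
  Q 82.0.0.0: descend 01010010 ; hops seen [H2,H1,H0] ; pick H0
  Q 128.42.0.69: descend 10000000001010100 ; hops seen [H2,H1,H0,H1] ; pick H1
  Q 128.0.0.115: descend 1000000000 ; hops seen [H2,H1,H0] ; pick H0
  Q 82.30.146.184: descend 01010010 ; hops seen [H2,H1,H0] ; pick H0
  add 128.0.0.0/8 -> H2 at depth 8
  add 128.42.112.0/20 -> H2 at depth 20
  add 0.0.0.0/0 -> H1 at depth 0
  - 82.130.0.0/18 clear@18
  add 82.128.0.0/11 -> H2 at depth 11
  add 82.130.16.0/20 -> H0 at depth 20
  Q 128.0.0.23: descend 1000000000 ; hops seen [H1,H1,H2] ; pick H2
  Q 128.42.112.6: descend 10000000001010100111 ; hops seen [H1,H1,H2,H1,H2] ; pick H2
  add 128.42.115.0/24 -> H1 at depth 24
  Q 128.38.2.123: descend 100000000010 ; hops seen [H1,H1,H2] ; pick H2
  Q 128.42.0.55: descend 10000000001010100 ; hops seen [H1,H1,H2,H1] ; pick H1
  add 128.42.112.0/20 -> H2 at depth 20
  Q 128.42.124.158: descend 10000000001010100111 ; hops seen [H1,H1,H2,H1,H2] ; pick H2
  Q 128.42.0.8: descend 10000000001010100 ; hops seen [H1,H1,H2,H1] ; pick H1

== LOOKUPS ==
["H0","H0","H1","H0","H2","H0","H1","H0","H0","H1","H0","H0","H2","H2","H2","H1","H2","H1"]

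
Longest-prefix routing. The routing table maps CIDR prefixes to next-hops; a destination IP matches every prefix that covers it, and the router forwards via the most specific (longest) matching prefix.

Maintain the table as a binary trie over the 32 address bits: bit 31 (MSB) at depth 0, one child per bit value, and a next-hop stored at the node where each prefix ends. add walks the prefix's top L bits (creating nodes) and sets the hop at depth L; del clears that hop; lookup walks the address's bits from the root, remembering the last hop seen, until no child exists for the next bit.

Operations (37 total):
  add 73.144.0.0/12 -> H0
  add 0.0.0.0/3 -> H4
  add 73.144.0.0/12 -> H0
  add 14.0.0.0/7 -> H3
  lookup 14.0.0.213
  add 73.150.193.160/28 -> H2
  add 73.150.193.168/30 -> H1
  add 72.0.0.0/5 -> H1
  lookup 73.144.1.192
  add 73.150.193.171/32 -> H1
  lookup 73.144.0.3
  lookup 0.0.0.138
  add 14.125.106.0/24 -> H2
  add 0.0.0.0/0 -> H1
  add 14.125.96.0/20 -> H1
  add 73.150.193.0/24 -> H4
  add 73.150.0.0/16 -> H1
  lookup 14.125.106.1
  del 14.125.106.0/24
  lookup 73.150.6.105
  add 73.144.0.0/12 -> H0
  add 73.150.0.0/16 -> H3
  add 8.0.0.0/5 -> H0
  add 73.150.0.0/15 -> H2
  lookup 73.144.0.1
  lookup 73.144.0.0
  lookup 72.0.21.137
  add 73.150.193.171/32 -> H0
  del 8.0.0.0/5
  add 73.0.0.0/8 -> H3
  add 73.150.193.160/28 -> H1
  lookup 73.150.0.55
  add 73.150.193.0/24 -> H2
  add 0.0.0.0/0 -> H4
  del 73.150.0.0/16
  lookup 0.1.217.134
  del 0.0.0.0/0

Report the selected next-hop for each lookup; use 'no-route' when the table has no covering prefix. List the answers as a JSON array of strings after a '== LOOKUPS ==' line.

Trace:
  add 73.144.0.0/12 -> H0 at depth 12
  add 0.0.0.0/3 -> H4 at depth 3
  add 73.144.0.0/12 -> H0 at depth 12
  add 14.0.0.0/7 -> H3 at depth 7
  Q 14.0.0.213: descend 0000111 ; hops seen [H4,H3] ; pick H3
  add 73.150.193.160/28 -> H2 at depth 28
  add 73.150.193.168/30 -> H1 at depth 30
  add 72.0.0.0/5 -> H1 at depth 5
  Q 73.144.1.192: descend 0100100110010 ; hops seen [H1,H0] ; pick H0
  add 73.150.193.171/32 -> H1 at depth 32
  Q 73.144.0.3: descend 0100100110010 ; hops seen [H1,H0] ; pick H0
  Q 0.0.0.138: descend 0000 ; hops seen [H4] ; pick H4
  add 14.125.106.0/24 -> H2 at depth 24
  add 0.0.0.0/0 -> H1 at depth 0
  add 14.125.96.0/20 -> H1 at depth 20
  add 73.150.193.0/24 -> H4 at depth 24
  add 73.150.0.0/16 -> H1 at depth 16
  Q 14.125.106.1: descend 000011100111110101101010 ; hops seen [H1,H4,H3,H1,H2] ; pick H2
  del 14.125.106.0/24 (clear depth 24)
  Q 73.150.6.105: descend 0100100110010110 ; hops seen [H1,H1,H0,H1] ; pick H1
  add 73.144.0.0/12 -> H0 at depth 12
  add 73.150.0.0/16 -> H3 at depth 16
  add 8.0.0.0/5 -> H0 at depth 5
  add 73.150.0.0/15 -> H2 at depth 15
  Q 73.144.0.1: descend 0100100110010 ; hops seen [H1,H1,H0] ; pick H0
  Q 73.144.0.0: descend 0100100110010 ; hops seen [H1,H1,H0] ; pick H0
  Q 72.0.21.137: descend 0100100 ; hops seen [H1,H1] ; pick H1
  add 73.150.193.171/32 -> H0 at depth 32
  del 8.0.0.0/5 (clear depth 5)
  add 73.0.0.0/8 -> H3 at depth 8
  add 73.150.193.160/28 -> H1 at depth 28
  Q 73.150.0.55: descend 0100100110010110 ; hops seen [H1,H1,H3,H0,H2,H3] ; pick H3
  add 73.150.193.0/24 -> H2 at depth 24
  add 0.0.0.0/0 -> H4 at depth 0
  del 73.150.0.0/16 (clear depth 16)
  Q 0.1.217.134: descend 0000 ; hops seen [H4,H4] ; pick H4
  del 0.0.0.0/0 (clear depth 0)

== LOOKUPS ==
["H3","H0","H0","H4","H2","H1","H0","H0","H1","H3","H4"]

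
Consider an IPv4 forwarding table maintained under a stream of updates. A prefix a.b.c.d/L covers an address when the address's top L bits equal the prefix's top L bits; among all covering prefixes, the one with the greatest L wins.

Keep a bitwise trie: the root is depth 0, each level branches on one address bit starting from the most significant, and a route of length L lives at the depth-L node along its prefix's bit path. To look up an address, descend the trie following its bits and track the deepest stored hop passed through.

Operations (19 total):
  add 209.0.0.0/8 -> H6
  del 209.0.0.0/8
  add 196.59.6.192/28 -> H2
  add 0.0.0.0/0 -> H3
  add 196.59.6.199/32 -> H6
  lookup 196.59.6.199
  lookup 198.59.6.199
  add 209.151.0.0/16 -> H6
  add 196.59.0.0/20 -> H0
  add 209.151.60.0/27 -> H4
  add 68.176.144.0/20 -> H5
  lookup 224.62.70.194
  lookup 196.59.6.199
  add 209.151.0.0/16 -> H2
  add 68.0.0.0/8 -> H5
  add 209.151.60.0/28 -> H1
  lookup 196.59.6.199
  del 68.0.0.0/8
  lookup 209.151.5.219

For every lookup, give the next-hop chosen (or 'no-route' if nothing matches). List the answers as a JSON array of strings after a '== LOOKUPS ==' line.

Trace:
  + 209.0.0.0/8 (H6) depth=8
  del 209.0.0.0/8 (clear depth 8)
  + 196.59.6.192/28 (H2) depth=28
  + 0.0.0.0/0 (H3) depth=0
  + 196.59.6.199/32 (H6) depth=32
  Q 196.59.6.199: descend 11000100001110110000011011000111 ; hops seen [H3,H2,H6] ; pick H6
  Q 198.59.6.199: descend 110001 ; hops seen [H3] ; pick H3
  + 209.151.0.0/16 (H6) depth=16
  + 196.59.0.0/20 (H0) depth=20
  + 209.151.60.0/27 (H4) depth=27
  + 68.176.144.0/20 (H5) depth=20
  Q 224.62.70.194: descend 11 ; hops seen [H3] ; pick H3
  Q 196.59.6.199: descend 11000100001110110000011011000111 ; hops seen [H3,H0,H2,H6] ; pick H6
  + 209.151.0.0/16 (H2) depth=16
  + 68.0.0.0/8 (H5) depth=8
  + 209.151.60.0/28 (H1) depth=28
  Q 196.59.6.199: descend 11000100001110110000011011000111 ; hops seen [H3,H0,H2,H6] ; pick H6
  del 68.0.0.0/8 (clear depth 8)
  Q 209.151.5.219: descend 110100011001011100 ; hops seen [H3,H2] ; pick H2

== LOOKUPS ==
["H6","H3","H3","H6","H6","H2"]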